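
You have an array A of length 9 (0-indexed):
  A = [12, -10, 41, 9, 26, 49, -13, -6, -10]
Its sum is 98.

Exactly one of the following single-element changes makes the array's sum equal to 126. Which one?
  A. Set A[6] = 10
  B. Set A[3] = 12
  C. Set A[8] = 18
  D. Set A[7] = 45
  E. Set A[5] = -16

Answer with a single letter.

Option A: A[6] -13->10, delta=23, new_sum=98+(23)=121
Option B: A[3] 9->12, delta=3, new_sum=98+(3)=101
Option C: A[8] -10->18, delta=28, new_sum=98+(28)=126 <-- matches target
Option D: A[7] -6->45, delta=51, new_sum=98+(51)=149
Option E: A[5] 49->-16, delta=-65, new_sum=98+(-65)=33

Answer: C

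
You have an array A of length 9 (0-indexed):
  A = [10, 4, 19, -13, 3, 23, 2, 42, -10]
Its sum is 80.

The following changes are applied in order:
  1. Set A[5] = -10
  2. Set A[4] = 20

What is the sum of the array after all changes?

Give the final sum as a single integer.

Answer: 64

Derivation:
Initial sum: 80
Change 1: A[5] 23 -> -10, delta = -33, sum = 47
Change 2: A[4] 3 -> 20, delta = 17, sum = 64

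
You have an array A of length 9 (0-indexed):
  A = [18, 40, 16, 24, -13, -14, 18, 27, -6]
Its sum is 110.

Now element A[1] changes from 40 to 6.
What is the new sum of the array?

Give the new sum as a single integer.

Answer: 76

Derivation:
Old value at index 1: 40
New value at index 1: 6
Delta = 6 - 40 = -34
New sum = old_sum + delta = 110 + (-34) = 76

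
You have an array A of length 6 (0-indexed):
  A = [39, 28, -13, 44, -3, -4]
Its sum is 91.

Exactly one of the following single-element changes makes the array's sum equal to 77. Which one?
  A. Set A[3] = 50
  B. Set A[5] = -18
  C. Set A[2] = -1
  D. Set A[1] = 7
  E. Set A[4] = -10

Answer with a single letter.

Option A: A[3] 44->50, delta=6, new_sum=91+(6)=97
Option B: A[5] -4->-18, delta=-14, new_sum=91+(-14)=77 <-- matches target
Option C: A[2] -13->-1, delta=12, new_sum=91+(12)=103
Option D: A[1] 28->7, delta=-21, new_sum=91+(-21)=70
Option E: A[4] -3->-10, delta=-7, new_sum=91+(-7)=84

Answer: B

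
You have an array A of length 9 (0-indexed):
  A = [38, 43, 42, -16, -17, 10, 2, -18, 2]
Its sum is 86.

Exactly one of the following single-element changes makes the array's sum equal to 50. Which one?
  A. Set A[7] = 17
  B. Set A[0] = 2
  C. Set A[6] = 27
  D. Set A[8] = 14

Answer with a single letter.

Option A: A[7] -18->17, delta=35, new_sum=86+(35)=121
Option B: A[0] 38->2, delta=-36, new_sum=86+(-36)=50 <-- matches target
Option C: A[6] 2->27, delta=25, new_sum=86+(25)=111
Option D: A[8] 2->14, delta=12, new_sum=86+(12)=98

Answer: B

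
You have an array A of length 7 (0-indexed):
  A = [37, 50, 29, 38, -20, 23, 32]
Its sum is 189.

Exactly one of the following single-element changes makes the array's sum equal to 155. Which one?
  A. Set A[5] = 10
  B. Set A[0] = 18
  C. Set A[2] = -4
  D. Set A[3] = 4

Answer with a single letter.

Answer: D

Derivation:
Option A: A[5] 23->10, delta=-13, new_sum=189+(-13)=176
Option B: A[0] 37->18, delta=-19, new_sum=189+(-19)=170
Option C: A[2] 29->-4, delta=-33, new_sum=189+(-33)=156
Option D: A[3] 38->4, delta=-34, new_sum=189+(-34)=155 <-- matches target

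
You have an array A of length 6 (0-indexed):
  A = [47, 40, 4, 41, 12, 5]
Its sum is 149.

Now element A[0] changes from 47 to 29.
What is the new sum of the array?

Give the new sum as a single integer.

Old value at index 0: 47
New value at index 0: 29
Delta = 29 - 47 = -18
New sum = old_sum + delta = 149 + (-18) = 131

Answer: 131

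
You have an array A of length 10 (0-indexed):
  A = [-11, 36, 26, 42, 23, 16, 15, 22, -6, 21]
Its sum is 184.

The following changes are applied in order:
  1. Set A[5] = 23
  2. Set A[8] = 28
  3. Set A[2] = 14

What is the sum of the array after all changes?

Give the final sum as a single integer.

Answer: 213

Derivation:
Initial sum: 184
Change 1: A[5] 16 -> 23, delta = 7, sum = 191
Change 2: A[8] -6 -> 28, delta = 34, sum = 225
Change 3: A[2] 26 -> 14, delta = -12, sum = 213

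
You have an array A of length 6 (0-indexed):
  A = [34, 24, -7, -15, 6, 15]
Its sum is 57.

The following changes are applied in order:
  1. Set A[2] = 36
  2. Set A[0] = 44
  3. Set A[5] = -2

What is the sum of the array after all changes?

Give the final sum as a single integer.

Answer: 93

Derivation:
Initial sum: 57
Change 1: A[2] -7 -> 36, delta = 43, sum = 100
Change 2: A[0] 34 -> 44, delta = 10, sum = 110
Change 3: A[5] 15 -> -2, delta = -17, sum = 93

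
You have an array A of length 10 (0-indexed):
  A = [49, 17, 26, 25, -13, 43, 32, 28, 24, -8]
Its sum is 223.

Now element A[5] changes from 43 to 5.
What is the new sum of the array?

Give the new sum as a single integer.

Old value at index 5: 43
New value at index 5: 5
Delta = 5 - 43 = -38
New sum = old_sum + delta = 223 + (-38) = 185

Answer: 185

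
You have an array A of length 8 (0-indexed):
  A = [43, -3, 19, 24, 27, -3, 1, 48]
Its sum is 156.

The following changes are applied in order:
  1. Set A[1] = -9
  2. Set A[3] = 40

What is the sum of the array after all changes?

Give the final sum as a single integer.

Initial sum: 156
Change 1: A[1] -3 -> -9, delta = -6, sum = 150
Change 2: A[3] 24 -> 40, delta = 16, sum = 166

Answer: 166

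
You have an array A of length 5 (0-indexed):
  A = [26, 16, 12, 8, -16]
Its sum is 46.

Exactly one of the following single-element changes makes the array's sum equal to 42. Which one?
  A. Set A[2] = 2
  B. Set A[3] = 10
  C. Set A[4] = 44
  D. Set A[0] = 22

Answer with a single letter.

Answer: D

Derivation:
Option A: A[2] 12->2, delta=-10, new_sum=46+(-10)=36
Option B: A[3] 8->10, delta=2, new_sum=46+(2)=48
Option C: A[4] -16->44, delta=60, new_sum=46+(60)=106
Option D: A[0] 26->22, delta=-4, new_sum=46+(-4)=42 <-- matches target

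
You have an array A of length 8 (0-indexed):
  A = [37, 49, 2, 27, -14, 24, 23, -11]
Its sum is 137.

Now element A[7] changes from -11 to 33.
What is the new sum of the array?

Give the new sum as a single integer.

Answer: 181

Derivation:
Old value at index 7: -11
New value at index 7: 33
Delta = 33 - -11 = 44
New sum = old_sum + delta = 137 + (44) = 181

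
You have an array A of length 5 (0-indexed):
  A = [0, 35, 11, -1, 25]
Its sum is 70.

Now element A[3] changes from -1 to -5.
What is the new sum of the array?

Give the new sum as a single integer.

Answer: 66

Derivation:
Old value at index 3: -1
New value at index 3: -5
Delta = -5 - -1 = -4
New sum = old_sum + delta = 70 + (-4) = 66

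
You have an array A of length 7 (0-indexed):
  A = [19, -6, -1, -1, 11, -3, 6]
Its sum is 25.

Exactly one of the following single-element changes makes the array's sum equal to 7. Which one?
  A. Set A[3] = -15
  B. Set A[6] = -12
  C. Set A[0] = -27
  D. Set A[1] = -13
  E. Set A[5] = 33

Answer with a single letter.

Answer: B

Derivation:
Option A: A[3] -1->-15, delta=-14, new_sum=25+(-14)=11
Option B: A[6] 6->-12, delta=-18, new_sum=25+(-18)=7 <-- matches target
Option C: A[0] 19->-27, delta=-46, new_sum=25+(-46)=-21
Option D: A[1] -6->-13, delta=-7, new_sum=25+(-7)=18
Option E: A[5] -3->33, delta=36, new_sum=25+(36)=61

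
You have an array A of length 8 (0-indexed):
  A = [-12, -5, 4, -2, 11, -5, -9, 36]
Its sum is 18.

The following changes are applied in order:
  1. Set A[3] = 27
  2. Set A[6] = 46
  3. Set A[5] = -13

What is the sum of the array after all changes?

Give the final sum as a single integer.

Answer: 94

Derivation:
Initial sum: 18
Change 1: A[3] -2 -> 27, delta = 29, sum = 47
Change 2: A[6] -9 -> 46, delta = 55, sum = 102
Change 3: A[5] -5 -> -13, delta = -8, sum = 94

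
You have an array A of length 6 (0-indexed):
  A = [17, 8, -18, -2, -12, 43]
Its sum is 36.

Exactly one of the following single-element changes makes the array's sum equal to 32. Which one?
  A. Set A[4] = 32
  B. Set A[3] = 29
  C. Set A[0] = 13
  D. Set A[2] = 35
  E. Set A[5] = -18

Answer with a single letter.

Answer: C

Derivation:
Option A: A[4] -12->32, delta=44, new_sum=36+(44)=80
Option B: A[3] -2->29, delta=31, new_sum=36+(31)=67
Option C: A[0] 17->13, delta=-4, new_sum=36+(-4)=32 <-- matches target
Option D: A[2] -18->35, delta=53, new_sum=36+(53)=89
Option E: A[5] 43->-18, delta=-61, new_sum=36+(-61)=-25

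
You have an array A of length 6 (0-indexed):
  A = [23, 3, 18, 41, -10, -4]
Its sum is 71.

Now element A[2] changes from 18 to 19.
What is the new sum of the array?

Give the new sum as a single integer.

Old value at index 2: 18
New value at index 2: 19
Delta = 19 - 18 = 1
New sum = old_sum + delta = 71 + (1) = 72

Answer: 72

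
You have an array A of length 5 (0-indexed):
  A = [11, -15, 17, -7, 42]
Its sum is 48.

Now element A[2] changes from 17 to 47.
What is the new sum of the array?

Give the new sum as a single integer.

Old value at index 2: 17
New value at index 2: 47
Delta = 47 - 17 = 30
New sum = old_sum + delta = 48 + (30) = 78

Answer: 78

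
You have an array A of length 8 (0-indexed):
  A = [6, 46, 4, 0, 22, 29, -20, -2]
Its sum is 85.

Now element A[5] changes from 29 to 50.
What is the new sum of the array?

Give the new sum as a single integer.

Old value at index 5: 29
New value at index 5: 50
Delta = 50 - 29 = 21
New sum = old_sum + delta = 85 + (21) = 106

Answer: 106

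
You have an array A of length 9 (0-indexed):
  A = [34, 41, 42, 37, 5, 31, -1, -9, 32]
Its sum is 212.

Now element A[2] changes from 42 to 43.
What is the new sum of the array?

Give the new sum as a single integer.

Answer: 213

Derivation:
Old value at index 2: 42
New value at index 2: 43
Delta = 43 - 42 = 1
New sum = old_sum + delta = 212 + (1) = 213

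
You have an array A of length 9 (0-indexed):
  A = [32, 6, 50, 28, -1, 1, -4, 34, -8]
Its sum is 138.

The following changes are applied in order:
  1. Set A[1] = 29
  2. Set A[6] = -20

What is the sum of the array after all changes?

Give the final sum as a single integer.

Initial sum: 138
Change 1: A[1] 6 -> 29, delta = 23, sum = 161
Change 2: A[6] -4 -> -20, delta = -16, sum = 145

Answer: 145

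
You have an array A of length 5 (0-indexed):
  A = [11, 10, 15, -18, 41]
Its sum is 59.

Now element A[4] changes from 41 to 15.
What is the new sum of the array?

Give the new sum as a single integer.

Answer: 33

Derivation:
Old value at index 4: 41
New value at index 4: 15
Delta = 15 - 41 = -26
New sum = old_sum + delta = 59 + (-26) = 33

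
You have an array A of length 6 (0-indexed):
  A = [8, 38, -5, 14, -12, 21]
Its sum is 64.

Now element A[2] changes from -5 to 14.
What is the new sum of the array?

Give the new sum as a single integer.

Answer: 83

Derivation:
Old value at index 2: -5
New value at index 2: 14
Delta = 14 - -5 = 19
New sum = old_sum + delta = 64 + (19) = 83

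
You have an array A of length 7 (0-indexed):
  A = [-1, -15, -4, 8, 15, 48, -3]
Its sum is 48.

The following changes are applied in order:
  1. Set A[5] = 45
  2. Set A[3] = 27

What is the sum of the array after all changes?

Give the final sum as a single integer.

Initial sum: 48
Change 1: A[5] 48 -> 45, delta = -3, sum = 45
Change 2: A[3] 8 -> 27, delta = 19, sum = 64

Answer: 64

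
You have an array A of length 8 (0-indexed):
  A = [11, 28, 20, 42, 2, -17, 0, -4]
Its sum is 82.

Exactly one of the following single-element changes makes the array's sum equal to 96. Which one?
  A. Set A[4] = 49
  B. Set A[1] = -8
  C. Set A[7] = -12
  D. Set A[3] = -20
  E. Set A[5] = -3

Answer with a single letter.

Option A: A[4] 2->49, delta=47, new_sum=82+(47)=129
Option B: A[1] 28->-8, delta=-36, new_sum=82+(-36)=46
Option C: A[7] -4->-12, delta=-8, new_sum=82+(-8)=74
Option D: A[3] 42->-20, delta=-62, new_sum=82+(-62)=20
Option E: A[5] -17->-3, delta=14, new_sum=82+(14)=96 <-- matches target

Answer: E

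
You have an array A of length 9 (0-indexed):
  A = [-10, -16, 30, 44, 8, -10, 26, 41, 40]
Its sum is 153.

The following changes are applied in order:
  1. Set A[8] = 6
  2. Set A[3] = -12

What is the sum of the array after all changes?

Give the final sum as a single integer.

Initial sum: 153
Change 1: A[8] 40 -> 6, delta = -34, sum = 119
Change 2: A[3] 44 -> -12, delta = -56, sum = 63

Answer: 63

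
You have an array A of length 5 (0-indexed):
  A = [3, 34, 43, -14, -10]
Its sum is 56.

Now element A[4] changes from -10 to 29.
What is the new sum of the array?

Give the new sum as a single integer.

Answer: 95

Derivation:
Old value at index 4: -10
New value at index 4: 29
Delta = 29 - -10 = 39
New sum = old_sum + delta = 56 + (39) = 95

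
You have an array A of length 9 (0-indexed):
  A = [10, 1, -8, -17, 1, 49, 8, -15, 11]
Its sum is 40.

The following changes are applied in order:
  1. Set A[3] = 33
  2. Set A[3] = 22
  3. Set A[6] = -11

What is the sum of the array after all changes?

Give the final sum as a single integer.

Answer: 60

Derivation:
Initial sum: 40
Change 1: A[3] -17 -> 33, delta = 50, sum = 90
Change 2: A[3] 33 -> 22, delta = -11, sum = 79
Change 3: A[6] 8 -> -11, delta = -19, sum = 60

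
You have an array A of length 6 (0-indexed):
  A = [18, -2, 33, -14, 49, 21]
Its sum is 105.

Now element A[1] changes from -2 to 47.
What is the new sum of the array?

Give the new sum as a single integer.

Answer: 154

Derivation:
Old value at index 1: -2
New value at index 1: 47
Delta = 47 - -2 = 49
New sum = old_sum + delta = 105 + (49) = 154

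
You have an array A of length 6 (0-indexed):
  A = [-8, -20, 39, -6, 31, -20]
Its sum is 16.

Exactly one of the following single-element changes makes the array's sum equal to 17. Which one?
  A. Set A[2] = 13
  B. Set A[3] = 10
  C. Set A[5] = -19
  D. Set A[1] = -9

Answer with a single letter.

Answer: C

Derivation:
Option A: A[2] 39->13, delta=-26, new_sum=16+(-26)=-10
Option B: A[3] -6->10, delta=16, new_sum=16+(16)=32
Option C: A[5] -20->-19, delta=1, new_sum=16+(1)=17 <-- matches target
Option D: A[1] -20->-9, delta=11, new_sum=16+(11)=27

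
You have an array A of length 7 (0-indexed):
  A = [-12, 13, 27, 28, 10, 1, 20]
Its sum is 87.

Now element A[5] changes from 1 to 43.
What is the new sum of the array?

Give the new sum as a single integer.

Answer: 129

Derivation:
Old value at index 5: 1
New value at index 5: 43
Delta = 43 - 1 = 42
New sum = old_sum + delta = 87 + (42) = 129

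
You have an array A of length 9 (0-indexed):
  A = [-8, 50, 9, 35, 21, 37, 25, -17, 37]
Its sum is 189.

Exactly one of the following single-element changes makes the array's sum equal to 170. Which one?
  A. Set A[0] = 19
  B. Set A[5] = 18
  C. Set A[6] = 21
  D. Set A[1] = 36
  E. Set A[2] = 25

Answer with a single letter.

Answer: B

Derivation:
Option A: A[0] -8->19, delta=27, new_sum=189+(27)=216
Option B: A[5] 37->18, delta=-19, new_sum=189+(-19)=170 <-- matches target
Option C: A[6] 25->21, delta=-4, new_sum=189+(-4)=185
Option D: A[1] 50->36, delta=-14, new_sum=189+(-14)=175
Option E: A[2] 9->25, delta=16, new_sum=189+(16)=205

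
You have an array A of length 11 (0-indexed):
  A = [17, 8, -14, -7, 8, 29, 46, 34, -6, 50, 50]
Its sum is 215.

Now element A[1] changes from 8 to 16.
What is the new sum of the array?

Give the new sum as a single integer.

Answer: 223

Derivation:
Old value at index 1: 8
New value at index 1: 16
Delta = 16 - 8 = 8
New sum = old_sum + delta = 215 + (8) = 223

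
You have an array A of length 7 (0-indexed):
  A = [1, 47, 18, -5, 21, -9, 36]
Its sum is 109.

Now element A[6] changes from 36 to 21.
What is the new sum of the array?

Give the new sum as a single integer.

Answer: 94

Derivation:
Old value at index 6: 36
New value at index 6: 21
Delta = 21 - 36 = -15
New sum = old_sum + delta = 109 + (-15) = 94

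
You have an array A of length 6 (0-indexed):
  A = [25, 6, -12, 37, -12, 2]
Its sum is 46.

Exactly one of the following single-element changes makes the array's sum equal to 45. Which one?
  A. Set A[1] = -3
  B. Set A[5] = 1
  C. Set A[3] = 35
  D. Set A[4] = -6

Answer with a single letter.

Option A: A[1] 6->-3, delta=-9, new_sum=46+(-9)=37
Option B: A[5] 2->1, delta=-1, new_sum=46+(-1)=45 <-- matches target
Option C: A[3] 37->35, delta=-2, new_sum=46+(-2)=44
Option D: A[4] -12->-6, delta=6, new_sum=46+(6)=52

Answer: B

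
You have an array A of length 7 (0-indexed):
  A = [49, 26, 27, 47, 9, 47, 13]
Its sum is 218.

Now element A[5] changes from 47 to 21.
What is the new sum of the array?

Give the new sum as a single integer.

Old value at index 5: 47
New value at index 5: 21
Delta = 21 - 47 = -26
New sum = old_sum + delta = 218 + (-26) = 192

Answer: 192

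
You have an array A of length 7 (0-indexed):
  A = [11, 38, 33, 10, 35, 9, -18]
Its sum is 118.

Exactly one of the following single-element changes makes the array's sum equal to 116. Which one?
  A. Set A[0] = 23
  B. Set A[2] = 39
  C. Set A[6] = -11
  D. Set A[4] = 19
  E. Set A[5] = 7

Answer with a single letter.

Option A: A[0] 11->23, delta=12, new_sum=118+(12)=130
Option B: A[2] 33->39, delta=6, new_sum=118+(6)=124
Option C: A[6] -18->-11, delta=7, new_sum=118+(7)=125
Option D: A[4] 35->19, delta=-16, new_sum=118+(-16)=102
Option E: A[5] 9->7, delta=-2, new_sum=118+(-2)=116 <-- matches target

Answer: E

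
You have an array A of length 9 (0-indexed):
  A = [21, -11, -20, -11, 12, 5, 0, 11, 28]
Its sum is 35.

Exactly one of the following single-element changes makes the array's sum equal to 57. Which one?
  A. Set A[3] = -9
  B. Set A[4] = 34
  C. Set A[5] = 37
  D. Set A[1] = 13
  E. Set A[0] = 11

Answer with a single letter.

Answer: B

Derivation:
Option A: A[3] -11->-9, delta=2, new_sum=35+(2)=37
Option B: A[4] 12->34, delta=22, new_sum=35+(22)=57 <-- matches target
Option C: A[5] 5->37, delta=32, new_sum=35+(32)=67
Option D: A[1] -11->13, delta=24, new_sum=35+(24)=59
Option E: A[0] 21->11, delta=-10, new_sum=35+(-10)=25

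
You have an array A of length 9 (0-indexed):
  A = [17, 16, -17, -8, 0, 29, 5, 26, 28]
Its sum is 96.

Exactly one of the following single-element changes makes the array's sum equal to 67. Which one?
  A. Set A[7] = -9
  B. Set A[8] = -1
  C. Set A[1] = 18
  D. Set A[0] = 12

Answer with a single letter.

Option A: A[7] 26->-9, delta=-35, new_sum=96+(-35)=61
Option B: A[8] 28->-1, delta=-29, new_sum=96+(-29)=67 <-- matches target
Option C: A[1] 16->18, delta=2, new_sum=96+(2)=98
Option D: A[0] 17->12, delta=-5, new_sum=96+(-5)=91

Answer: B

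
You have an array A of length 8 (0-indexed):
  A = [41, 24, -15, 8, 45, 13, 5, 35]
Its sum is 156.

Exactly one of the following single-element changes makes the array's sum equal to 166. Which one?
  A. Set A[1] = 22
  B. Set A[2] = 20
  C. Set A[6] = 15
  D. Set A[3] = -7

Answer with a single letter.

Answer: C

Derivation:
Option A: A[1] 24->22, delta=-2, new_sum=156+(-2)=154
Option B: A[2] -15->20, delta=35, new_sum=156+(35)=191
Option C: A[6] 5->15, delta=10, new_sum=156+(10)=166 <-- matches target
Option D: A[3] 8->-7, delta=-15, new_sum=156+(-15)=141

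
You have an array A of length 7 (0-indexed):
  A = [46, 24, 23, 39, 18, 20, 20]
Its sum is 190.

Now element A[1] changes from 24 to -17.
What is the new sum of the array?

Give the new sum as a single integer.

Old value at index 1: 24
New value at index 1: -17
Delta = -17 - 24 = -41
New sum = old_sum + delta = 190 + (-41) = 149

Answer: 149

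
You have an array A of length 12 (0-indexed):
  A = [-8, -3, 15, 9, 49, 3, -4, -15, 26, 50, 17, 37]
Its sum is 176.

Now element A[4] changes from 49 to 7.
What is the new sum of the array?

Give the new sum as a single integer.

Answer: 134

Derivation:
Old value at index 4: 49
New value at index 4: 7
Delta = 7 - 49 = -42
New sum = old_sum + delta = 176 + (-42) = 134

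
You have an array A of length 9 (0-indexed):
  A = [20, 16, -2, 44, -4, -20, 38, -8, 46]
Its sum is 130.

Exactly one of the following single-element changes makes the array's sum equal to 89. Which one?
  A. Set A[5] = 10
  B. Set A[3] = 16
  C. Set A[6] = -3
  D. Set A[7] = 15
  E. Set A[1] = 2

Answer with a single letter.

Option A: A[5] -20->10, delta=30, new_sum=130+(30)=160
Option B: A[3] 44->16, delta=-28, new_sum=130+(-28)=102
Option C: A[6] 38->-3, delta=-41, new_sum=130+(-41)=89 <-- matches target
Option D: A[7] -8->15, delta=23, new_sum=130+(23)=153
Option E: A[1] 16->2, delta=-14, new_sum=130+(-14)=116

Answer: C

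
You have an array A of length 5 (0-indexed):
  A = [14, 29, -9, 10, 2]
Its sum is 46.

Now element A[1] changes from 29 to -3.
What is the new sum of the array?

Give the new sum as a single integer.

Old value at index 1: 29
New value at index 1: -3
Delta = -3 - 29 = -32
New sum = old_sum + delta = 46 + (-32) = 14

Answer: 14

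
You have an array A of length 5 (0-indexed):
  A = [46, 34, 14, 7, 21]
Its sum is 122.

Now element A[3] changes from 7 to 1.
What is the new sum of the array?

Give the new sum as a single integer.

Answer: 116

Derivation:
Old value at index 3: 7
New value at index 3: 1
Delta = 1 - 7 = -6
New sum = old_sum + delta = 122 + (-6) = 116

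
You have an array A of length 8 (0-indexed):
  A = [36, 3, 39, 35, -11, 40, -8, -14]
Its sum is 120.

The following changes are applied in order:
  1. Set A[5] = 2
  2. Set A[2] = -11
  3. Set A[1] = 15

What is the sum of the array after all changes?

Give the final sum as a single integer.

Initial sum: 120
Change 1: A[5] 40 -> 2, delta = -38, sum = 82
Change 2: A[2] 39 -> -11, delta = -50, sum = 32
Change 3: A[1] 3 -> 15, delta = 12, sum = 44

Answer: 44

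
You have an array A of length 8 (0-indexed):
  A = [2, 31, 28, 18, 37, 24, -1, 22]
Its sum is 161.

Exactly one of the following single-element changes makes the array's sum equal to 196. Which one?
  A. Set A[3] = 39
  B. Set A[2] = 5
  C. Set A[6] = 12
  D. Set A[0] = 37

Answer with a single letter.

Option A: A[3] 18->39, delta=21, new_sum=161+(21)=182
Option B: A[2] 28->5, delta=-23, new_sum=161+(-23)=138
Option C: A[6] -1->12, delta=13, new_sum=161+(13)=174
Option D: A[0] 2->37, delta=35, new_sum=161+(35)=196 <-- matches target

Answer: D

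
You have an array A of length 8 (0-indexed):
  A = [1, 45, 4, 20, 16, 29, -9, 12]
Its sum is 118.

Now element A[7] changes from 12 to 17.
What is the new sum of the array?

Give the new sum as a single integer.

Answer: 123

Derivation:
Old value at index 7: 12
New value at index 7: 17
Delta = 17 - 12 = 5
New sum = old_sum + delta = 118 + (5) = 123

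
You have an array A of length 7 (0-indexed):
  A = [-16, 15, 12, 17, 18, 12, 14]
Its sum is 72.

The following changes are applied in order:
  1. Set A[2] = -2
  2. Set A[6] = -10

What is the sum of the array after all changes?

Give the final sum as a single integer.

Answer: 34

Derivation:
Initial sum: 72
Change 1: A[2] 12 -> -2, delta = -14, sum = 58
Change 2: A[6] 14 -> -10, delta = -24, sum = 34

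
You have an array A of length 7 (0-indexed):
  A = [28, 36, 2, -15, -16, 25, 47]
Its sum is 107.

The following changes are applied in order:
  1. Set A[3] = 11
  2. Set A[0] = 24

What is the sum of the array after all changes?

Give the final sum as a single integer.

Answer: 129

Derivation:
Initial sum: 107
Change 1: A[3] -15 -> 11, delta = 26, sum = 133
Change 2: A[0] 28 -> 24, delta = -4, sum = 129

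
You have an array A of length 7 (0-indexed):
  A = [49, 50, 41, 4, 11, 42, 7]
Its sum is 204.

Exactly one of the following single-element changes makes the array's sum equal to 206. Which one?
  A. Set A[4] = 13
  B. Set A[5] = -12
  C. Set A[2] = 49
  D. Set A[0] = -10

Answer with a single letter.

Answer: A

Derivation:
Option A: A[4] 11->13, delta=2, new_sum=204+(2)=206 <-- matches target
Option B: A[5] 42->-12, delta=-54, new_sum=204+(-54)=150
Option C: A[2] 41->49, delta=8, new_sum=204+(8)=212
Option D: A[0] 49->-10, delta=-59, new_sum=204+(-59)=145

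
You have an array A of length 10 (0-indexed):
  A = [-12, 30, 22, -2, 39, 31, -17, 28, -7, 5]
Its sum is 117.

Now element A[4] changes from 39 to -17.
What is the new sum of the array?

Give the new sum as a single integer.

Answer: 61

Derivation:
Old value at index 4: 39
New value at index 4: -17
Delta = -17 - 39 = -56
New sum = old_sum + delta = 117 + (-56) = 61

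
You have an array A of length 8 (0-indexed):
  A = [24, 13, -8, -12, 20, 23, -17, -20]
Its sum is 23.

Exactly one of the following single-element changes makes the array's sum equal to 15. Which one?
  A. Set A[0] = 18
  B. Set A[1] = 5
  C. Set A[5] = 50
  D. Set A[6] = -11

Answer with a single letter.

Option A: A[0] 24->18, delta=-6, new_sum=23+(-6)=17
Option B: A[1] 13->5, delta=-8, new_sum=23+(-8)=15 <-- matches target
Option C: A[5] 23->50, delta=27, new_sum=23+(27)=50
Option D: A[6] -17->-11, delta=6, new_sum=23+(6)=29

Answer: B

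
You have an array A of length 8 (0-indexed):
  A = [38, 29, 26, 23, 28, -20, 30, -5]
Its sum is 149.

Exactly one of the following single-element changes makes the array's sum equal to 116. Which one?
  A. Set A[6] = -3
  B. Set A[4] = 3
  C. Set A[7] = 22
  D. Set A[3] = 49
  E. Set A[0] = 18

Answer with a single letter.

Option A: A[6] 30->-3, delta=-33, new_sum=149+(-33)=116 <-- matches target
Option B: A[4] 28->3, delta=-25, new_sum=149+(-25)=124
Option C: A[7] -5->22, delta=27, new_sum=149+(27)=176
Option D: A[3] 23->49, delta=26, new_sum=149+(26)=175
Option E: A[0] 38->18, delta=-20, new_sum=149+(-20)=129

Answer: A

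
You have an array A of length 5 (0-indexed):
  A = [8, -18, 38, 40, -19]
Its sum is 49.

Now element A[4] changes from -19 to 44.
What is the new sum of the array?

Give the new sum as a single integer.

Old value at index 4: -19
New value at index 4: 44
Delta = 44 - -19 = 63
New sum = old_sum + delta = 49 + (63) = 112

Answer: 112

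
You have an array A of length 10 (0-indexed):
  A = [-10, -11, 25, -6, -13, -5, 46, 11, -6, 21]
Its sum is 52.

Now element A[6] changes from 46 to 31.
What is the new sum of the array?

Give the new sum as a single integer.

Old value at index 6: 46
New value at index 6: 31
Delta = 31 - 46 = -15
New sum = old_sum + delta = 52 + (-15) = 37

Answer: 37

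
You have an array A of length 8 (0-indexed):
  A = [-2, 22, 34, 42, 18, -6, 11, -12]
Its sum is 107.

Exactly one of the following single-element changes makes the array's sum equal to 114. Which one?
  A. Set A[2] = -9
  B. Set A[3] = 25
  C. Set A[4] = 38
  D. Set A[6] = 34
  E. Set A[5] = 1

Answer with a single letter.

Answer: E

Derivation:
Option A: A[2] 34->-9, delta=-43, new_sum=107+(-43)=64
Option B: A[3] 42->25, delta=-17, new_sum=107+(-17)=90
Option C: A[4] 18->38, delta=20, new_sum=107+(20)=127
Option D: A[6] 11->34, delta=23, new_sum=107+(23)=130
Option E: A[5] -6->1, delta=7, new_sum=107+(7)=114 <-- matches target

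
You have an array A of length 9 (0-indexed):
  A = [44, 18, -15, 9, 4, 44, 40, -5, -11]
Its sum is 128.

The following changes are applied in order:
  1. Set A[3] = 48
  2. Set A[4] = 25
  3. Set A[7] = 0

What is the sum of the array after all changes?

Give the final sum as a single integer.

Initial sum: 128
Change 1: A[3] 9 -> 48, delta = 39, sum = 167
Change 2: A[4] 4 -> 25, delta = 21, sum = 188
Change 3: A[7] -5 -> 0, delta = 5, sum = 193

Answer: 193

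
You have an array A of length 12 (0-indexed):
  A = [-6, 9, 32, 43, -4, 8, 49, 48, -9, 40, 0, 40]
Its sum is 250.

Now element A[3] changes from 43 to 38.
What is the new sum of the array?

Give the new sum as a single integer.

Answer: 245

Derivation:
Old value at index 3: 43
New value at index 3: 38
Delta = 38 - 43 = -5
New sum = old_sum + delta = 250 + (-5) = 245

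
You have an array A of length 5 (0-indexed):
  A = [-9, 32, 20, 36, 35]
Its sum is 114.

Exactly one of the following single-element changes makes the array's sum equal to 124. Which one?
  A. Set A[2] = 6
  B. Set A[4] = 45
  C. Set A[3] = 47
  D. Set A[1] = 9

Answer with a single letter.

Option A: A[2] 20->6, delta=-14, new_sum=114+(-14)=100
Option B: A[4] 35->45, delta=10, new_sum=114+(10)=124 <-- matches target
Option C: A[3] 36->47, delta=11, new_sum=114+(11)=125
Option D: A[1] 32->9, delta=-23, new_sum=114+(-23)=91

Answer: B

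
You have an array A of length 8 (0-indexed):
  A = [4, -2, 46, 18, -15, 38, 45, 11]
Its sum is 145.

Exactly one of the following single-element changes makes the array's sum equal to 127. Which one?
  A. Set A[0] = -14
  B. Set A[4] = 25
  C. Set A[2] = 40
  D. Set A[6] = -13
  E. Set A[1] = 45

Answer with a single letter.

Answer: A

Derivation:
Option A: A[0] 4->-14, delta=-18, new_sum=145+(-18)=127 <-- matches target
Option B: A[4] -15->25, delta=40, new_sum=145+(40)=185
Option C: A[2] 46->40, delta=-6, new_sum=145+(-6)=139
Option D: A[6] 45->-13, delta=-58, new_sum=145+(-58)=87
Option E: A[1] -2->45, delta=47, new_sum=145+(47)=192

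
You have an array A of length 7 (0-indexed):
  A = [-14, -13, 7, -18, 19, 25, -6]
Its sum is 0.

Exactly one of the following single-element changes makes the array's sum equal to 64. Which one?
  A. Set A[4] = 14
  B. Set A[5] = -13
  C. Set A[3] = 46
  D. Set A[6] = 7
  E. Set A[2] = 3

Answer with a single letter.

Answer: C

Derivation:
Option A: A[4] 19->14, delta=-5, new_sum=0+(-5)=-5
Option B: A[5] 25->-13, delta=-38, new_sum=0+(-38)=-38
Option C: A[3] -18->46, delta=64, new_sum=0+(64)=64 <-- matches target
Option D: A[6] -6->7, delta=13, new_sum=0+(13)=13
Option E: A[2] 7->3, delta=-4, new_sum=0+(-4)=-4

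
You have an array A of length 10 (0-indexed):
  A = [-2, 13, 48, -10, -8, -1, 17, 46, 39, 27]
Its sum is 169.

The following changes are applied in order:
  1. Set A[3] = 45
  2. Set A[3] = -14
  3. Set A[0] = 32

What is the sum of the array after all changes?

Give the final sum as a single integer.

Initial sum: 169
Change 1: A[3] -10 -> 45, delta = 55, sum = 224
Change 2: A[3] 45 -> -14, delta = -59, sum = 165
Change 3: A[0] -2 -> 32, delta = 34, sum = 199

Answer: 199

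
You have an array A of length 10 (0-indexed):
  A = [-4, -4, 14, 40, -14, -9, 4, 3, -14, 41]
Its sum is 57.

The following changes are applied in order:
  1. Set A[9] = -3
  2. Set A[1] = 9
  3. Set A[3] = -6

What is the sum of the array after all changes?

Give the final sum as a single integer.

Answer: -20

Derivation:
Initial sum: 57
Change 1: A[9] 41 -> -3, delta = -44, sum = 13
Change 2: A[1] -4 -> 9, delta = 13, sum = 26
Change 3: A[3] 40 -> -6, delta = -46, sum = -20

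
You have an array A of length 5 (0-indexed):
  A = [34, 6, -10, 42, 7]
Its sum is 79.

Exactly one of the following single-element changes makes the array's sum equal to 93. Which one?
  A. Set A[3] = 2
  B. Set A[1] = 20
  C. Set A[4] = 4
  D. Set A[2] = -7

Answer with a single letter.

Option A: A[3] 42->2, delta=-40, new_sum=79+(-40)=39
Option B: A[1] 6->20, delta=14, new_sum=79+(14)=93 <-- matches target
Option C: A[4] 7->4, delta=-3, new_sum=79+(-3)=76
Option D: A[2] -10->-7, delta=3, new_sum=79+(3)=82

Answer: B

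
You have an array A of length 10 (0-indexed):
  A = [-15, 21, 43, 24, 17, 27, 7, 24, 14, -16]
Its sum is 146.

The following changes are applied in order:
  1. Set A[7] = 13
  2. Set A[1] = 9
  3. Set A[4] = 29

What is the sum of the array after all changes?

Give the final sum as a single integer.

Initial sum: 146
Change 1: A[7] 24 -> 13, delta = -11, sum = 135
Change 2: A[1] 21 -> 9, delta = -12, sum = 123
Change 3: A[4] 17 -> 29, delta = 12, sum = 135

Answer: 135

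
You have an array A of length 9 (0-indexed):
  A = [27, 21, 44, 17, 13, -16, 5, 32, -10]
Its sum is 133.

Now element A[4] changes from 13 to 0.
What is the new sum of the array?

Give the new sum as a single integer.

Old value at index 4: 13
New value at index 4: 0
Delta = 0 - 13 = -13
New sum = old_sum + delta = 133 + (-13) = 120

Answer: 120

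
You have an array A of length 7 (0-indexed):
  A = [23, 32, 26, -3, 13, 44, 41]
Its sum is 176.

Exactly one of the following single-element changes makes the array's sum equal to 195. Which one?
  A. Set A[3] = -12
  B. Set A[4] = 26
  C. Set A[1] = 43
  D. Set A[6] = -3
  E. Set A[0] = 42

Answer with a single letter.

Option A: A[3] -3->-12, delta=-9, new_sum=176+(-9)=167
Option B: A[4] 13->26, delta=13, new_sum=176+(13)=189
Option C: A[1] 32->43, delta=11, new_sum=176+(11)=187
Option D: A[6] 41->-3, delta=-44, new_sum=176+(-44)=132
Option E: A[0] 23->42, delta=19, new_sum=176+(19)=195 <-- matches target

Answer: E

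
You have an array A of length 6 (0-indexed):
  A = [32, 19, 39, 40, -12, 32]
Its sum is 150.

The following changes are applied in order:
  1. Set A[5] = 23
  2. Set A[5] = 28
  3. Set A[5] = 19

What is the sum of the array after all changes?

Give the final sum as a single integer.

Initial sum: 150
Change 1: A[5] 32 -> 23, delta = -9, sum = 141
Change 2: A[5] 23 -> 28, delta = 5, sum = 146
Change 3: A[5] 28 -> 19, delta = -9, sum = 137

Answer: 137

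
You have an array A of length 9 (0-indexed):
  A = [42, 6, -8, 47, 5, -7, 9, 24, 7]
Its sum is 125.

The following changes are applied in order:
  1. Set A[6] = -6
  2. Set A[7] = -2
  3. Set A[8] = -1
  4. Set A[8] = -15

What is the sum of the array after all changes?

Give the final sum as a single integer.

Initial sum: 125
Change 1: A[6] 9 -> -6, delta = -15, sum = 110
Change 2: A[7] 24 -> -2, delta = -26, sum = 84
Change 3: A[8] 7 -> -1, delta = -8, sum = 76
Change 4: A[8] -1 -> -15, delta = -14, sum = 62

Answer: 62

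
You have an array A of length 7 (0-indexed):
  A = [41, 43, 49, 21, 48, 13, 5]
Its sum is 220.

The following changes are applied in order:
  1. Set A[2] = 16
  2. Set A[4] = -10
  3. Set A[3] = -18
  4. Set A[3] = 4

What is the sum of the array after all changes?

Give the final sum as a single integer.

Initial sum: 220
Change 1: A[2] 49 -> 16, delta = -33, sum = 187
Change 2: A[4] 48 -> -10, delta = -58, sum = 129
Change 3: A[3] 21 -> -18, delta = -39, sum = 90
Change 4: A[3] -18 -> 4, delta = 22, sum = 112

Answer: 112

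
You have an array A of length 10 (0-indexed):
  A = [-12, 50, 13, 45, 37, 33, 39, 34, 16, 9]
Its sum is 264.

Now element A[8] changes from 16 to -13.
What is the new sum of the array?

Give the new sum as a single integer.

Old value at index 8: 16
New value at index 8: -13
Delta = -13 - 16 = -29
New sum = old_sum + delta = 264 + (-29) = 235

Answer: 235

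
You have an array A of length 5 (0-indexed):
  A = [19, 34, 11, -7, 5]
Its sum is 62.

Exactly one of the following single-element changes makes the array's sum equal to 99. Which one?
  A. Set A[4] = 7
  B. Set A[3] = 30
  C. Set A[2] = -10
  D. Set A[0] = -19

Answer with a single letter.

Option A: A[4] 5->7, delta=2, new_sum=62+(2)=64
Option B: A[3] -7->30, delta=37, new_sum=62+(37)=99 <-- matches target
Option C: A[2] 11->-10, delta=-21, new_sum=62+(-21)=41
Option D: A[0] 19->-19, delta=-38, new_sum=62+(-38)=24

Answer: B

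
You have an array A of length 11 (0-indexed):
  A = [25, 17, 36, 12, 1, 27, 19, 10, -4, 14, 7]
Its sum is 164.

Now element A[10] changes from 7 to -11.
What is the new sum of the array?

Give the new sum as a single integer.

Answer: 146

Derivation:
Old value at index 10: 7
New value at index 10: -11
Delta = -11 - 7 = -18
New sum = old_sum + delta = 164 + (-18) = 146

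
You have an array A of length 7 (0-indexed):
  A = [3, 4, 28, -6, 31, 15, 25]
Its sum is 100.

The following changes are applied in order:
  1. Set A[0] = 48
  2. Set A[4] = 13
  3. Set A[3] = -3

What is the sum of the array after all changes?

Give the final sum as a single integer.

Initial sum: 100
Change 1: A[0] 3 -> 48, delta = 45, sum = 145
Change 2: A[4] 31 -> 13, delta = -18, sum = 127
Change 3: A[3] -6 -> -3, delta = 3, sum = 130

Answer: 130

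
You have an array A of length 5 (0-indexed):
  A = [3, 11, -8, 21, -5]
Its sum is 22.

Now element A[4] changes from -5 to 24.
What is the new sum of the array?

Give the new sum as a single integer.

Answer: 51

Derivation:
Old value at index 4: -5
New value at index 4: 24
Delta = 24 - -5 = 29
New sum = old_sum + delta = 22 + (29) = 51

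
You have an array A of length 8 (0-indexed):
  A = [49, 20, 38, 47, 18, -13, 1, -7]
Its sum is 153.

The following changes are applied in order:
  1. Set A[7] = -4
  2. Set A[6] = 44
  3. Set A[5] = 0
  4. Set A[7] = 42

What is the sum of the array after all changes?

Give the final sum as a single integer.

Initial sum: 153
Change 1: A[7] -7 -> -4, delta = 3, sum = 156
Change 2: A[6] 1 -> 44, delta = 43, sum = 199
Change 3: A[5] -13 -> 0, delta = 13, sum = 212
Change 4: A[7] -4 -> 42, delta = 46, sum = 258

Answer: 258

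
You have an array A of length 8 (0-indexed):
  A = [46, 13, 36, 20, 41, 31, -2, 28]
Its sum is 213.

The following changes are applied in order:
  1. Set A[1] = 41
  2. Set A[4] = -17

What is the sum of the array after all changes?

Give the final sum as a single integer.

Answer: 183

Derivation:
Initial sum: 213
Change 1: A[1] 13 -> 41, delta = 28, sum = 241
Change 2: A[4] 41 -> -17, delta = -58, sum = 183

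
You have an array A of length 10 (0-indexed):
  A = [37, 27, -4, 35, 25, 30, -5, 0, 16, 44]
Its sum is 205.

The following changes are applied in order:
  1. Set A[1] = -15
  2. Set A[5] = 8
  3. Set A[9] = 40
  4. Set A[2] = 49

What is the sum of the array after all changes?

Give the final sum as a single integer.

Initial sum: 205
Change 1: A[1] 27 -> -15, delta = -42, sum = 163
Change 2: A[5] 30 -> 8, delta = -22, sum = 141
Change 3: A[9] 44 -> 40, delta = -4, sum = 137
Change 4: A[2] -4 -> 49, delta = 53, sum = 190

Answer: 190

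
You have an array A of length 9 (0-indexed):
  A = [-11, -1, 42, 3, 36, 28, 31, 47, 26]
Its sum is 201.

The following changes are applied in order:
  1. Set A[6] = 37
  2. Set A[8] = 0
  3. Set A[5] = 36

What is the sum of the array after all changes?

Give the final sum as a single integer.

Initial sum: 201
Change 1: A[6] 31 -> 37, delta = 6, sum = 207
Change 2: A[8] 26 -> 0, delta = -26, sum = 181
Change 3: A[5] 28 -> 36, delta = 8, sum = 189

Answer: 189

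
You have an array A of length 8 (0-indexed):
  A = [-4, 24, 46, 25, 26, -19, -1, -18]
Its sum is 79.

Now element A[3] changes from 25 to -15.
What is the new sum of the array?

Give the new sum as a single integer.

Answer: 39

Derivation:
Old value at index 3: 25
New value at index 3: -15
Delta = -15 - 25 = -40
New sum = old_sum + delta = 79 + (-40) = 39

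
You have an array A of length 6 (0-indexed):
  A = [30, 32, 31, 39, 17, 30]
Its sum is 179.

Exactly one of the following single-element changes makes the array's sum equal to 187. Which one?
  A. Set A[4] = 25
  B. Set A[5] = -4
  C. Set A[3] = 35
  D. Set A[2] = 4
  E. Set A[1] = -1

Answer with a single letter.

Answer: A

Derivation:
Option A: A[4] 17->25, delta=8, new_sum=179+(8)=187 <-- matches target
Option B: A[5] 30->-4, delta=-34, new_sum=179+(-34)=145
Option C: A[3] 39->35, delta=-4, new_sum=179+(-4)=175
Option D: A[2] 31->4, delta=-27, new_sum=179+(-27)=152
Option E: A[1] 32->-1, delta=-33, new_sum=179+(-33)=146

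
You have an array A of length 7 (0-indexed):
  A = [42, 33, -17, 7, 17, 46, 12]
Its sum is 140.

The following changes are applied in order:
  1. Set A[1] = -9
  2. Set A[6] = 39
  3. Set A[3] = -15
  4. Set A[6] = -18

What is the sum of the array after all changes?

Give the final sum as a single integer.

Answer: 46

Derivation:
Initial sum: 140
Change 1: A[1] 33 -> -9, delta = -42, sum = 98
Change 2: A[6] 12 -> 39, delta = 27, sum = 125
Change 3: A[3] 7 -> -15, delta = -22, sum = 103
Change 4: A[6] 39 -> -18, delta = -57, sum = 46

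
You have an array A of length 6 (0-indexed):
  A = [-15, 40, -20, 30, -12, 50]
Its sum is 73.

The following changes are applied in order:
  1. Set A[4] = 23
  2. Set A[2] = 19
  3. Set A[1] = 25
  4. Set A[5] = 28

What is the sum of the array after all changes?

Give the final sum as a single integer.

Initial sum: 73
Change 1: A[4] -12 -> 23, delta = 35, sum = 108
Change 2: A[2] -20 -> 19, delta = 39, sum = 147
Change 3: A[1] 40 -> 25, delta = -15, sum = 132
Change 4: A[5] 50 -> 28, delta = -22, sum = 110

Answer: 110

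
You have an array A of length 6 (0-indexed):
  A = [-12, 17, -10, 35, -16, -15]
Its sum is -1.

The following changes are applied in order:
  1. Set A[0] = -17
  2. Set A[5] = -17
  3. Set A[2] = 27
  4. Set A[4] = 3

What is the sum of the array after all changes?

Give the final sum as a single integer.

Initial sum: -1
Change 1: A[0] -12 -> -17, delta = -5, sum = -6
Change 2: A[5] -15 -> -17, delta = -2, sum = -8
Change 3: A[2] -10 -> 27, delta = 37, sum = 29
Change 4: A[4] -16 -> 3, delta = 19, sum = 48

Answer: 48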